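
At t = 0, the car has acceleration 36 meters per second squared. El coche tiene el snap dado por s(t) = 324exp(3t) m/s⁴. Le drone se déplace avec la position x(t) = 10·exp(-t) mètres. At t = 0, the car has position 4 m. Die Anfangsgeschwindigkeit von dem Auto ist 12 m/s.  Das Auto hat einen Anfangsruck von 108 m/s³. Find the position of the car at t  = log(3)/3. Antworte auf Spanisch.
Para resolver esto, necesitamos tomar 4 antiderivadas de nuestra ecuación del snap s(t) = 324·exp(3·t). Integrando el snap y usando la condición inicial j(0) = 108, obtenemos j(t) = 108·exp(3·t). Integrando la sacudida y usando la condición inicial a(0) = 36, obtenemos a(t) = 36·exp(3·t). La integral de la aceleración, con v(0) = 12, da la velocidad: v(t) = 12·exp(3·t). Tomando ∫v(t)dt y aplicando x(0) = 4, encontramos x(t) = 4·exp(3·t). Usando x(t) = 4·exp(3·t) y sustituyendo t = log(3)/3, encontramos x = 12.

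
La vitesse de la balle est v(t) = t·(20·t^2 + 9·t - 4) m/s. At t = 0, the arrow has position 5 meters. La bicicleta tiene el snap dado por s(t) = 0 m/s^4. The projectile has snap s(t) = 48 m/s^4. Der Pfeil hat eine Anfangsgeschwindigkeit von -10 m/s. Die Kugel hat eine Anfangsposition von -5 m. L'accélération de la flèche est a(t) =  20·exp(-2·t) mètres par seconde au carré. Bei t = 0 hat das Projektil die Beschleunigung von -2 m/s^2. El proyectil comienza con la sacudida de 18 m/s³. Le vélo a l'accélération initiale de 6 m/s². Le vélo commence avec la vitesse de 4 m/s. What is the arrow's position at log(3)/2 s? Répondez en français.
Nous devons intégrer notre équation de l'accélération a(t) = 20·exp(-2·t) 2 fois. La primitive de l'accélération est la vitesse. En utilisant v(0) = -10, nous obtenons v(t) = -10·exp(-2·t). En prenant ∫v(t)dt et en appliquant x(0) = 5, nous trouvons x(t) = 5·exp(-2·t). Nous avons la position x(t) = 5·exp(-2·t). En substituant t = log(3)/2: x(log(3)/2) = 5/3.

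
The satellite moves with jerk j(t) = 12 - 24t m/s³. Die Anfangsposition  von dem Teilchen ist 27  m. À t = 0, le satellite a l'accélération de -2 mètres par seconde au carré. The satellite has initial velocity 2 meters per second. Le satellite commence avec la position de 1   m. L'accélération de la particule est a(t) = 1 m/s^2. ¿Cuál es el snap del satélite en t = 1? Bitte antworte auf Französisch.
En partant du jerk j(t) = 12 - 24·t, nous prenons 1 dérivée. La dérivée du jerk donne le snap: s(t) = -24. En utilisant s(t) = -24 et en substituant t = 1, nous trouvons s = -24.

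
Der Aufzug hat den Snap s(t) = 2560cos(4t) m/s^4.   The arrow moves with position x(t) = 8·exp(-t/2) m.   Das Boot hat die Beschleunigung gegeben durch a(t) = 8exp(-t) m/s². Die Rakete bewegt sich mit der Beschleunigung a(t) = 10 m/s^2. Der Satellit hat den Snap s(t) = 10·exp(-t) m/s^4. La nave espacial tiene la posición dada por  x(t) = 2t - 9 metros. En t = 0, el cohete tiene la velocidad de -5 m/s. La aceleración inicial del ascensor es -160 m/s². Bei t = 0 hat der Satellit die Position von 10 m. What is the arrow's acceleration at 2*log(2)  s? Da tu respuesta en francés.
Nous devons dériver notre équation de la position x(t) = 8·exp(-t/2) 2 fois. En prenant d/dt de x(t), nous trouvons v(t) = -4·exp(-t/2). En dérivant la vitesse, nous obtenons l'accélération: a(t) = 2·exp(-t/2). De l'équation de l'accélération a(t) = 2·exp(-t/2), nous substituons t = 2*log(2) pour obtenir a = 1.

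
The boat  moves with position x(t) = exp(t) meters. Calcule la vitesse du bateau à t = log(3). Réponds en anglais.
We must differentiate our position equation x(t) = exp(t) 1 time. The derivative of position gives velocity: v(t) = exp(t). We have velocity v(t) = exp(t). Substituting t = log(3): v(log(3)) = 3.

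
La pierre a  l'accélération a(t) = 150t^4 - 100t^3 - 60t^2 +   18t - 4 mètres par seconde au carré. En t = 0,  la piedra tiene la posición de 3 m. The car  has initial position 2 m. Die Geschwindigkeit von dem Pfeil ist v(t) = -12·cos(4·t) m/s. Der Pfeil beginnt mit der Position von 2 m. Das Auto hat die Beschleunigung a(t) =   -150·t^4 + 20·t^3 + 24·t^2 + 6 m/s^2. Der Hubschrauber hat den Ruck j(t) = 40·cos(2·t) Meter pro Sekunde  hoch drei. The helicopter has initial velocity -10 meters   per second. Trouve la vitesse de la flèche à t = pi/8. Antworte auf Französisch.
De l'équation de la vitesse v(t) = -12·cos(4·t), nous substituons t = pi/8 pour obtenir v = 0.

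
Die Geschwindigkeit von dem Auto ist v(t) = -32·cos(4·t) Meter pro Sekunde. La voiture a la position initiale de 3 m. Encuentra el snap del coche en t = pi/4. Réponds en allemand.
Wir müssen unsere Gleichung für die Geschwindigkeit v(t) = -32·cos(4·t) 3-mal ableiten. Die Ableitung von der Geschwindigkeit ergibt die Beschleunigung: a(t) = 128·sin(4·t). Durch Ableiten von der Beschleunigung erhalten wir den Ruck: j(t) = 512·cos(4·t). Mit d/dt von j(t) finden wir s(t) = -2048·sin(4·t). Wir haben den Snap s(t) = -2048·sin(4·t). Durch Einsetzen von t = pi/4: s(pi/4) = 0.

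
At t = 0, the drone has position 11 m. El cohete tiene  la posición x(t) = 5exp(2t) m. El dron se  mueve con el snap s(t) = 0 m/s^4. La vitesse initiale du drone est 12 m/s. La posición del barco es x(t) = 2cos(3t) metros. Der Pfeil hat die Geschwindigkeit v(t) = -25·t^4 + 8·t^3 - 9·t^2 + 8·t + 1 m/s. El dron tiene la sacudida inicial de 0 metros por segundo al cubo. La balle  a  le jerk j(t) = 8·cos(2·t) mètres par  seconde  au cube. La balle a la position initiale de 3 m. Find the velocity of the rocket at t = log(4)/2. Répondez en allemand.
Wir müssen unsere Gleichung für die Position x(t) = 5·exp(2·t) 1-mal ableiten. Die Ableitung von der Position ergibt die Geschwindigkeit: v(t) = 10·exp(2·t). Mit v(t) = 10·exp(2·t) und Einsetzen von t = log(4)/2, finden wir v = 40.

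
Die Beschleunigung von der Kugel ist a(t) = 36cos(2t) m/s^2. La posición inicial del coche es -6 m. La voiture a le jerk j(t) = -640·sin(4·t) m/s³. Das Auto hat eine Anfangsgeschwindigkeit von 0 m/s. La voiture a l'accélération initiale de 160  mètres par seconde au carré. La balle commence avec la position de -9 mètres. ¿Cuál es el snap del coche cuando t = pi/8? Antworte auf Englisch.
Starting from jerk j(t) = -640·sin(4·t), we take 1 derivative. The derivative of jerk gives snap: s(t) = -2560·cos(4·t). We have snap s(t) = -2560·cos(4·t). Substituting t = pi/8: s(pi/8) = 0.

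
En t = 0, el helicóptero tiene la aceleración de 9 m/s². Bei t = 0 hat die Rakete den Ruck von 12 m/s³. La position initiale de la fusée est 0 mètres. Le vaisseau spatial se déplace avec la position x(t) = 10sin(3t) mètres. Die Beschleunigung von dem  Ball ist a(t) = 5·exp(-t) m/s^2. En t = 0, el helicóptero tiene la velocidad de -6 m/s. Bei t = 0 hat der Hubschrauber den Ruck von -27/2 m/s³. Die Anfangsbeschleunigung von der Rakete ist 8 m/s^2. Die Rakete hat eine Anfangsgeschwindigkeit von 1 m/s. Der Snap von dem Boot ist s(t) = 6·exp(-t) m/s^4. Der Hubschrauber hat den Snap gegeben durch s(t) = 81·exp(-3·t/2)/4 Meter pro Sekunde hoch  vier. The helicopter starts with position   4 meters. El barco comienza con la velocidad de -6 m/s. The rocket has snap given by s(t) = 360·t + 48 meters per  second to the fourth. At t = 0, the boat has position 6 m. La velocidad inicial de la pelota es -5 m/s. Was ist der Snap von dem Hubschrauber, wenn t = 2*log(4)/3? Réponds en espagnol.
Usando s(t) = 81·exp(-3·t/2)/4 y sustituyendo t = 2*log(4)/3, encontramos s = 81/16.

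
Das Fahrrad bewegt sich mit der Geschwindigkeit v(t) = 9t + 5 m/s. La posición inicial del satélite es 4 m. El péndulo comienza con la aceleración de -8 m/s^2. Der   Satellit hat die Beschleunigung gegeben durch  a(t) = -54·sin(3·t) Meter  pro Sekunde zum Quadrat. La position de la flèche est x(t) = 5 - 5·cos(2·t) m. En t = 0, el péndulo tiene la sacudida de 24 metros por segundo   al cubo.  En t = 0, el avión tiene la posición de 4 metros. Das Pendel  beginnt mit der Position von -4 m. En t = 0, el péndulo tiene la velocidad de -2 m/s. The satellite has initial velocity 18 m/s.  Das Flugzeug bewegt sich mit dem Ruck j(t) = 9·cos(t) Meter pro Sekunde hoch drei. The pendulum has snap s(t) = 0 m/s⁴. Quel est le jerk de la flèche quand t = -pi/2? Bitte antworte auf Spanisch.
Debemos derivar nuestra ecuación de la posición x(t) = 5 - 5·cos(2·t) 3 veces. Tomando d/dt de x(t), encontramos v(t) = 10·sin(2·t). Derivando la velocidad, obtenemos la aceleración: a(t) = 20·cos(2·t). La derivada de la aceleración da la sacudida: j(t) = -40·sin(2·t). Usando j(t) = -40·sin(2·t) y sustituyendo t = -pi/2, encontramos j = 0.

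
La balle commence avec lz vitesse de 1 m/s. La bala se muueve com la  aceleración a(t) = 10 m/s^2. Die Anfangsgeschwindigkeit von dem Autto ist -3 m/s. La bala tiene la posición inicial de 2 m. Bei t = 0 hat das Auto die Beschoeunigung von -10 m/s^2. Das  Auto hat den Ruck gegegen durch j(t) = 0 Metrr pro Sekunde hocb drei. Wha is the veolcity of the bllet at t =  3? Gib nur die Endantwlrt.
The answer is 31.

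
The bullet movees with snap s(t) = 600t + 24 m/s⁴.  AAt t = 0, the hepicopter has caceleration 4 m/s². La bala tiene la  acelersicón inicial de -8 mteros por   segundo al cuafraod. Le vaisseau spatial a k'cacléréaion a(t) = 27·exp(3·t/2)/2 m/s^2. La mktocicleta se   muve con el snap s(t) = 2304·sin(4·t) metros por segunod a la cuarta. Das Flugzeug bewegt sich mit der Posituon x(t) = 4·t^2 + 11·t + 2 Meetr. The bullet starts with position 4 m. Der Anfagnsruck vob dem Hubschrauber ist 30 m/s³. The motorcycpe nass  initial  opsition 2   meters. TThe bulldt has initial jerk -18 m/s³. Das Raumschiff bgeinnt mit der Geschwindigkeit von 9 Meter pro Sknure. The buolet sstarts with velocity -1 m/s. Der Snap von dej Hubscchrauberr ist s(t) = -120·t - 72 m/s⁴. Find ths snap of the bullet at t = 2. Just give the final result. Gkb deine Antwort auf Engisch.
At t = 2, s = 1224.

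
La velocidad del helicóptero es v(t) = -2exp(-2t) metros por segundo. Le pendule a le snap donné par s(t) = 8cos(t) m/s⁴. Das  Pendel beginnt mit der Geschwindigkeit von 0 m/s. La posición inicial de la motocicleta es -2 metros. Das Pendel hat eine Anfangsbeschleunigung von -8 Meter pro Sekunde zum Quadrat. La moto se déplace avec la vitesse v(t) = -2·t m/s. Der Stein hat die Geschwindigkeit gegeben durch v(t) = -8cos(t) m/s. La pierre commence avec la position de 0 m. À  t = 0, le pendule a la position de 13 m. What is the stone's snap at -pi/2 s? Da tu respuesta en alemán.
Um dies zu lösen, müssen wir 3 Ableitungen unserer Gleichung für die Geschwindigkeit v(t) = -8·cos(t) nehmen. Die Ableitung von der Geschwindigkeit ergibt die Beschleunigung: a(t) = 8·sin(t). Durch Ableiten von der Beschleunigung erhalten wir den Ruck: j(t) = 8·cos(t). Die Ableitung von dem Ruck ergibt den Snap: s(t) = -8·sin(t). Mit s(t) = -8·sin(t) und Einsetzen von t = -pi/2, finden wir s = 8.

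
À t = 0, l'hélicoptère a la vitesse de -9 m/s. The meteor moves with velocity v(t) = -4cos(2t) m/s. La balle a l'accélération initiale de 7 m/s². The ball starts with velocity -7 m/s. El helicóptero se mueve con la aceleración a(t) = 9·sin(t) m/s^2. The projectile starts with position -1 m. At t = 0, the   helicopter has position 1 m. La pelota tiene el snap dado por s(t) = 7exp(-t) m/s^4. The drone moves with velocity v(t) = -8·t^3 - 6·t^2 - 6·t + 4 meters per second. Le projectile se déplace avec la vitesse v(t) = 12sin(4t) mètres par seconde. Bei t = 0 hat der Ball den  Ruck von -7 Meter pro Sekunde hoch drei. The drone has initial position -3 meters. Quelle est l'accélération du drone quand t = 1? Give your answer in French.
Nous devons dériver notre équation de la vitesse v(t) = -8·t^3 - 6·t^2 - 6·t + 4 1 fois. En prenant d/dt de v(t), nous trouvons a(t) = -24·t^2 - 12·t - 6. En utilisant a(t) = -24·t^2 - 12·t - 6 et en substituant t = 1, nous trouvons a = -42.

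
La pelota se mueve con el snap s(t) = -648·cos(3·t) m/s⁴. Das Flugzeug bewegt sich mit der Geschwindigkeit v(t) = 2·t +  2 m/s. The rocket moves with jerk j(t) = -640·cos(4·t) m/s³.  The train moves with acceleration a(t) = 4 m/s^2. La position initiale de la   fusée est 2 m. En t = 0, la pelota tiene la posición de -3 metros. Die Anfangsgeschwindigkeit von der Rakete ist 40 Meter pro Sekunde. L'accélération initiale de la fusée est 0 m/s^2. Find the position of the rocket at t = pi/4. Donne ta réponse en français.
Pour résoudre ceci, nous devons prendre 3 primitives de notre équation du jerk j(t) = -640·cos(4·t). La primitive du jerk, avec a(0) = 0, donne l'accélération: a(t) = -160·sin(4·t). La primitive de l'accélération est la vitesse. En utilisant v(0) = 40, nous obtenons v(t) = 40·cos(4·t). L'intégrale de la vitesse est la position. En utilisant x(0) = 2, nous obtenons x(t) = 10·sin(4·t) + 2. En utilisant x(t) = 10·sin(4·t) + 2 et en substituant t = pi/4, nous trouvons x = 2.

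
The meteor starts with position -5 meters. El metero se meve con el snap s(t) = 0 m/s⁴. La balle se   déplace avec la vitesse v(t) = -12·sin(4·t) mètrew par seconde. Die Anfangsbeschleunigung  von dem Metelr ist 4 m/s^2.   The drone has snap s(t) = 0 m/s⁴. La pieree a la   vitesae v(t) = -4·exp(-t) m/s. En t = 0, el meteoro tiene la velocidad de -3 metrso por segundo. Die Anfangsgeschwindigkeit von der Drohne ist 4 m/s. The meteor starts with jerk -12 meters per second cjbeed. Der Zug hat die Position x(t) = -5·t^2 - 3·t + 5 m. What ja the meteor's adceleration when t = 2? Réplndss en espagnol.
Debemos encontrar la antiderivada de nuestra ecuación del snap s(t) = 0 2 veces. La integral del snap, con j(0) = -12, da la sacudida: j(t) = -12. La integral de la sacudida es la aceleración. Usando a(0) = 4, obtenemos a(t) = 4 - 12·t. Tenemos la aceleración a(t) = 4 - 12·t. Sustituyendo t = 2: a(2) = -20.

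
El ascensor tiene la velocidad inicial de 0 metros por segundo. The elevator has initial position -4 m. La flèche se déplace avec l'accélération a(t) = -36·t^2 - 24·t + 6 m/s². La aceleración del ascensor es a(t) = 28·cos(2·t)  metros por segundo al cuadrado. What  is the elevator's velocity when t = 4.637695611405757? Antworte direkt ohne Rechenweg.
v(4.637695611405757) = 2.08364420096045.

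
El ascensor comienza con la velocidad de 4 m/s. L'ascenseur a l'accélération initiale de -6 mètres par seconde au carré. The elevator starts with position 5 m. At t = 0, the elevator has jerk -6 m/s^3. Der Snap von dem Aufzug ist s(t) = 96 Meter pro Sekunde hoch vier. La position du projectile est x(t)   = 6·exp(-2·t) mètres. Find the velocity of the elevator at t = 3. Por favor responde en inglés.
Starting from snap s(t) = 96, we take 3 antiderivatives. The antiderivative of snap, with j(0) = -6, gives jerk: j(t) = 96·t - 6. The integral of jerk is acceleration. Using a(0) = -6, we get a(t) = 48·t^2 - 6·t - 6. Finding the antiderivative of a(t) and using v(0) = 4: v(t) = 16·t^3 - 3·t^2 - 6·t + 4. We have velocity v(t) = 16·t^3 - 3·t^2 - 6·t + 4. Substituting t = 3: v(3) = 391.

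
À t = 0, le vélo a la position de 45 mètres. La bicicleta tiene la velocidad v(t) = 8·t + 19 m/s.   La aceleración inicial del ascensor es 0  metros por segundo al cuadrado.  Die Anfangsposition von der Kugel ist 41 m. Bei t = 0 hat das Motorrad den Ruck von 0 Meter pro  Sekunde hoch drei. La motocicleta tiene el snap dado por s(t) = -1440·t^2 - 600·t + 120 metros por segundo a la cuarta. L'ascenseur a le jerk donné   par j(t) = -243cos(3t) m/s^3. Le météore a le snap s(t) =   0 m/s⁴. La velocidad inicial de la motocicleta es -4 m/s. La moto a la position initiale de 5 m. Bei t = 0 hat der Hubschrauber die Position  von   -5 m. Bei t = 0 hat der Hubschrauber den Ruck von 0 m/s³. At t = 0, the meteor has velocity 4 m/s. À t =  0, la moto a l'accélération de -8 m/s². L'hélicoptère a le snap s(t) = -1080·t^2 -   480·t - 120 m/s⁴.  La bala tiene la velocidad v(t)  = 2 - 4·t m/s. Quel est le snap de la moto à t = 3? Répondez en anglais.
We have snap s(t) = -1440·t^2 - 600·t + 120. Substituting t = 3: s(3) = -14640.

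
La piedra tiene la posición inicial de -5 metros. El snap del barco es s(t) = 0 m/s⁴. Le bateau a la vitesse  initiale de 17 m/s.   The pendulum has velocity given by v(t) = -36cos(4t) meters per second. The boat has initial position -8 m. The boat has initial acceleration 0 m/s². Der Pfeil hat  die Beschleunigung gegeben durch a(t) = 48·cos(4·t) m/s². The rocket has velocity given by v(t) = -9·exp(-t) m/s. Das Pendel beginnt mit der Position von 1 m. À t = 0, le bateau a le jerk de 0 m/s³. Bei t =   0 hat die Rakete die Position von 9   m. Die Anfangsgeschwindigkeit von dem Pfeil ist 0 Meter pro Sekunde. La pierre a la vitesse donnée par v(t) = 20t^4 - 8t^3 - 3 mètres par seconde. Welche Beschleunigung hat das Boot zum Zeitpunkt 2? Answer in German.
Wir müssen unsere Gleichung für den Snap s(t) = 0 2-mal integrieren. Durch Integration von dem Snap und Verwendung der Anfangsbedingung j(0) = 0, erhalten wir j(t) = 0. Mit ∫j(t)dt und Anwendung von a(0) = 0, finden wir a(t) = 0. Wir haben die Beschleunigung a(t) = 0. Durch Einsetzen von t = 2: a(2) = 0.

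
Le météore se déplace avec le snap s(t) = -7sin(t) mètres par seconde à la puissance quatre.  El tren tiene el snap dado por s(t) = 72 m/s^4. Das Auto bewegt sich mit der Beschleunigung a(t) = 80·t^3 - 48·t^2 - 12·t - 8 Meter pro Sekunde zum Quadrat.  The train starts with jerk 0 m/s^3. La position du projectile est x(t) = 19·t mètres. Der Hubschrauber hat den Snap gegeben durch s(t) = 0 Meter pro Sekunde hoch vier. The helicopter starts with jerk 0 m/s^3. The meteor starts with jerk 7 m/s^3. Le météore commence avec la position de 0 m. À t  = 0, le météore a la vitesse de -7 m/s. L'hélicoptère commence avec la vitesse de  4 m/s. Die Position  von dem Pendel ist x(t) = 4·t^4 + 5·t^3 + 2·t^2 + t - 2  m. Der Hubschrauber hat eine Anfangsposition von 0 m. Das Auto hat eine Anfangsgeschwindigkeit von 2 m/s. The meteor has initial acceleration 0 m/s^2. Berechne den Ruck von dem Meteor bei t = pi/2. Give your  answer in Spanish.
Partiendo del snap s(t) = -7·sin(t), tomamos 1 integral. La integral del snap, con j(0) = 7, da la sacudida: j(t) = 7·cos(t). Usando j(t) = 7·cos(t) y sustituyendo t = pi/2, encontramos j = 0.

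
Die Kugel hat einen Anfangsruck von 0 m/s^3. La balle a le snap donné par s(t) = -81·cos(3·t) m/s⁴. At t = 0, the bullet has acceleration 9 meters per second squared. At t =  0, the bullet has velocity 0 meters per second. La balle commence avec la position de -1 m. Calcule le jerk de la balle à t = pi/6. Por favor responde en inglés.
To find the answer, we compute 1 integral of s(t) = -81·cos(3·t). The integral of snap is jerk. Using j(0) = 0, we get j(t) = -27·sin(3·t). We have jerk j(t) = -27·sin(3·t). Substituting t = pi/6: j(pi/6) = -27.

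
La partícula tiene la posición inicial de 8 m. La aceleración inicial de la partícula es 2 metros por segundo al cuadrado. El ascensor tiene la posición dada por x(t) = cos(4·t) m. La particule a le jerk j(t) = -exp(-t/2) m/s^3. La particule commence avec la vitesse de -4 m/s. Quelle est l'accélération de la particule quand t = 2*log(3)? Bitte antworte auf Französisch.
En partant du jerk j(t) = -exp(-t/2), nous prenons 1 intégrale. La primitive du jerk, avec a(0) = 2, donne l'accélération: a(t) = 2·exp(-t/2). Nous avons l'accélération a(t) = 2·exp(-t/2). En substituant t = 2*log(3): a(2*log(3)) = 2/3.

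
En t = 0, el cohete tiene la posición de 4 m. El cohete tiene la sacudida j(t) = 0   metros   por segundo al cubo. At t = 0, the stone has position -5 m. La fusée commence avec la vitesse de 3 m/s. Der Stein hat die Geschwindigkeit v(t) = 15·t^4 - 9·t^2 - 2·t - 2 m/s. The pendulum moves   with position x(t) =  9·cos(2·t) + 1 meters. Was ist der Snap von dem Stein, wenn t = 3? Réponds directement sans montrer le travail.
Der Snap bei t = 3 ist s = 1080.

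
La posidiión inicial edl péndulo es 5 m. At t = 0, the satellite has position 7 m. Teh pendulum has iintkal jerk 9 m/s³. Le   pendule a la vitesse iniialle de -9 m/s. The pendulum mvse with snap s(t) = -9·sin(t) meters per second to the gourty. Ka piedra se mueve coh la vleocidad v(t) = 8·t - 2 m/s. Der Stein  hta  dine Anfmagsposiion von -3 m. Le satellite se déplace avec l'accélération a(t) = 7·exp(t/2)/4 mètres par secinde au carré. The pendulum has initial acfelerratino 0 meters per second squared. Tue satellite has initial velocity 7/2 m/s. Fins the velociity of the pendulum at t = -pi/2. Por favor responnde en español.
Para resolver esto, necesitamos tomar 3 integrales de nuestra ecuación del snap s(t) = -9·sin(t). Integrando el snap y usando la condición inicial j(0) = 9, obtenemos j(t) = 9·cos(t). La integral de la sacudida es la aceleración. Usando a(0) = 0, obtenemos a(t) = 9·sin(t). Tomando ∫a(t)dt y aplicando v(0) = -9, encontramos v(t) = -9·cos(t). Tenemos la velocidad v(t) = -9·cos(t). Sustituyendo t = -pi/2: v(-pi/2) = 0.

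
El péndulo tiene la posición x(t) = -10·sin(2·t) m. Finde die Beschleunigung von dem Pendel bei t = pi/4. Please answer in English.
We must differentiate our position equation x(t) = -10·sin(2·t) 2 times. Differentiating position, we get velocity: v(t) = -20·cos(2·t). Taking d/dt of v(t), we find a(t) = 40·sin(2·t). From the given acceleration equation a(t) = 40·sin(2·t), we substitute t = pi/4 to get a = 40.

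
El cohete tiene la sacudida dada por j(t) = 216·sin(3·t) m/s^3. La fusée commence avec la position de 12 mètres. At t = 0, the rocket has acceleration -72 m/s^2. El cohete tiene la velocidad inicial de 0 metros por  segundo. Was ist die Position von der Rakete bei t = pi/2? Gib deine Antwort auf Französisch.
Nous devons trouver la primitive de notre équation du jerk j(t) = 216·sin(3·t) 3 fois. La primitive du jerk est l'accélération. En utilisant a(0) = -72, nous obtenons a(t) = -72·cos(3·t). En intégrant l'accélération et en utilisant la condition initiale v(0) = 0, nous obtenons v(t) = -24·sin(3·t). L'intégrale de la vitesse, avec x(0) = 12, donne la position: x(t) = 8·cos(3·t) + 4. De l'équation de la position x(t) = 8·cos(3·t) + 4, nous substituons t = pi/2 pour obtenir x = 4.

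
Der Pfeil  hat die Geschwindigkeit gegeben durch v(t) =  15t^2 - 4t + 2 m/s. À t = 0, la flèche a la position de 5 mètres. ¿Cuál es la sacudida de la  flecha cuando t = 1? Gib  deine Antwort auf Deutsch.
Wir müssen unsere Gleichung für die Geschwindigkeit v(t) = 15·t^2 - 4·t + 2 2-mal ableiten. Mit d/dt von v(t) finden wir a(t) = 30·t - 4. Durch Ableiten von der Beschleunigung erhalten wir den Ruck: j(t) = 30. Aus der Gleichung für den Ruck j(t) = 30, setzen wir t = 1 ein und erhalten j = 30.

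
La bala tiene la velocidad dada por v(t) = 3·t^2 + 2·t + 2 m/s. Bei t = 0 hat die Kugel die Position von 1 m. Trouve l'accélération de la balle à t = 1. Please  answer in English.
To solve this, we need to take 1 derivative of our velocity equation v(t) = 3·t^2 + 2·t + 2. Differentiating velocity, we get acceleration: a(t) = 6·t + 2. Using a(t) = 6·t + 2 and substituting t = 1, we find a = 8.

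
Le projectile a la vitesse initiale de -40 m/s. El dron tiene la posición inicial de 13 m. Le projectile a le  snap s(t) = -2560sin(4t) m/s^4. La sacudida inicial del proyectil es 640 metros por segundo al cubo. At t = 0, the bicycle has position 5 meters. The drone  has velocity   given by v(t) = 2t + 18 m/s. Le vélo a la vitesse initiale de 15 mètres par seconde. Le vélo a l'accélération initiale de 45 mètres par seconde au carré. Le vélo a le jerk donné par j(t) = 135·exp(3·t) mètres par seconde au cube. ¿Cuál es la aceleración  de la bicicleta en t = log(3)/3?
Debemos encontrar la integral de nuestra ecuación de la sacudida j(t) = 135·exp(3·t) 1 vez. Tomando ∫j(t)dt y aplicando a(0) = 45, encontramos a(t) = 45·exp(3·t). Usando a(t) = 45·exp(3·t) y sustituyendo t = log(3)/3, encontramos a = 135.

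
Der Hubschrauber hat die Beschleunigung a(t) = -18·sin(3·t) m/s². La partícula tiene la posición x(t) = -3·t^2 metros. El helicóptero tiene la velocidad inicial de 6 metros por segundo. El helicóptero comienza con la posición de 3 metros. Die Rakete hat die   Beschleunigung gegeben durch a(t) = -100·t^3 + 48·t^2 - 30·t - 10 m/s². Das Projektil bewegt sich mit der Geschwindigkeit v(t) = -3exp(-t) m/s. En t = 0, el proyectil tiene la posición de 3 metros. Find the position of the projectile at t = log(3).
To find the answer, we compute 1 antiderivative of v(t) = -3·exp(-t). Finding the integral of v(t) and using x(0) = 3: x(t) = 3·exp(-t). Using x(t) = 3·exp(-t) and substituting t = log(3), we find x = 1.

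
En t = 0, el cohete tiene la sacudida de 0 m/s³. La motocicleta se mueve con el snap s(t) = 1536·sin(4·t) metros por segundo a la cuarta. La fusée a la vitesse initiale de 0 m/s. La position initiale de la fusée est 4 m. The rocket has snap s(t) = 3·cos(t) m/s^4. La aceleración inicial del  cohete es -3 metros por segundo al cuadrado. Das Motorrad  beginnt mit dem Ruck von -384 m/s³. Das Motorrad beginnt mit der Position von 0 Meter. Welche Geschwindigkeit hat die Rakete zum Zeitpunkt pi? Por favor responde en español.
Debemos encontrar la antiderivada de nuestra ecuación del snap s(t) = 3·cos(t) 3 veces. La antiderivada del snap, con j(0) = 0, da la sacudida: j(t) = 3·sin(t). La antiderivada de la sacudida, con a(0) = -3, da la aceleración: a(t) = -3·cos(t). Integrando la aceleración y usando la condición inicial v(0) = 0, obtenemos v(t) = -3·sin(t). De la ecuación de la velocidad v(t) = -3·sin(t), sustituimos t = pi para obtener v = 0.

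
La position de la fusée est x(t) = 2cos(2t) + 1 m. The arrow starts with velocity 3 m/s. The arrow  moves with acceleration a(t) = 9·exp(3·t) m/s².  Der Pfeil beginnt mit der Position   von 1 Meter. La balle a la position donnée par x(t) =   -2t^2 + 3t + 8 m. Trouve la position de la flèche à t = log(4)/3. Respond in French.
Nous devons intégrer notre équation de l'accélération a(t) = 9·exp(3·t) 2 fois. En intégrant l'accélération et en utilisant la condition initiale v(0) = 3, nous obtenons v(t) = 3·exp(3·t). En intégrant la vitesse et en utilisant la condition initiale x(0) = 1, nous obtenons x(t) = exp(3·t). Nous avons la position x(t) = exp(3·t). En substituant t = log(4)/3: x(log(4)/3) = 4.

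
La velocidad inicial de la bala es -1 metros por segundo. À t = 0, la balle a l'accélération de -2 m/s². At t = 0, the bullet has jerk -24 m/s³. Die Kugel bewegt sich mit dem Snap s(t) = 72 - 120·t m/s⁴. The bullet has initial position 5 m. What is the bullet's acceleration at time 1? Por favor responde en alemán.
Wir müssen unsere Gleichung für den Snap s(t) = 72 - 120·t 2-mal integrieren. Mit ∫s(t)dt und Anwendung von j(0) = -24, finden wir j(t) = -60·t^2 + 72·t - 24. Die Stammfunktion von dem Ruck, mit a(0) = -2, ergibt die Beschleunigung: a(t) = -20·t^3 + 36·t^2 - 24·t - 2. Wir haben die Beschleunigung a(t) = -20·t^3 + 36·t^2 - 24·t - 2. Durch Einsetzen von t = 1: a(1) = -10.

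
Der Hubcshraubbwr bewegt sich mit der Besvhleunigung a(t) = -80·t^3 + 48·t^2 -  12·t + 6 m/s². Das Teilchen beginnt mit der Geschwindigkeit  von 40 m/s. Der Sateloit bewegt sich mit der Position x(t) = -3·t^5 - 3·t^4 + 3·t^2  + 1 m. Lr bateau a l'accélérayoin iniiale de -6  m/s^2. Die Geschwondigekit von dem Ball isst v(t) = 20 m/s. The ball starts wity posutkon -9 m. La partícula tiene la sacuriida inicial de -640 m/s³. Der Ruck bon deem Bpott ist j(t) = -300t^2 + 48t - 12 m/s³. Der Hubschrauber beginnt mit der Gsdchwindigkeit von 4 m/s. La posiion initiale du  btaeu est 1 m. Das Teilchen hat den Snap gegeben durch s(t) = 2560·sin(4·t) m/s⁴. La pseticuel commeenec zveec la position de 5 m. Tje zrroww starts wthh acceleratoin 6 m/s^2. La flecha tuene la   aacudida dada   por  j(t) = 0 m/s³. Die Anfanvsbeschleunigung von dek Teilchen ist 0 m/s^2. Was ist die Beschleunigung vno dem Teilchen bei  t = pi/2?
Ausgehend von dem Snap s(t) = 2560·sin(4·t), nehmen wir 2 Integrale. Durch Integration von dem Snap und Verwendung der Anfangsbedingung j(0) = -640, erhalten wir j(t) = -640·cos(4·t). Das Integral von dem Ruck ist die Beschleunigung. Mit a(0) = 0 erhalten wir a(t) = -160·sin(4·t). Aus der Gleichung für die Beschleunigung a(t) = -160·sin(4·t), setzen wir t = pi/2 ein und erhalten a = 0.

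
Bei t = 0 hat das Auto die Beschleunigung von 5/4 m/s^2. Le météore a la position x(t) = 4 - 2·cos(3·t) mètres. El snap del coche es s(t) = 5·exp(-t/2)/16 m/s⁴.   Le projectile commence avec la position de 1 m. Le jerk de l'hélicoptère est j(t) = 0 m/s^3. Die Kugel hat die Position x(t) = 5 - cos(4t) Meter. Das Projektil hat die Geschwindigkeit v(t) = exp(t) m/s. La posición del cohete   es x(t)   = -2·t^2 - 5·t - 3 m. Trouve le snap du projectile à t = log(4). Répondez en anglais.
To solve this, we need to take 3 derivatives of our velocity equation v(t) = exp(t). The derivative of velocity gives acceleration: a(t) = exp(t). The derivative of acceleration gives jerk: j(t) = exp(t). The derivative of jerk gives snap: s(t) = exp(t). From the given snap equation s(t) = exp(t), we substitute t = log(4) to get s = 4.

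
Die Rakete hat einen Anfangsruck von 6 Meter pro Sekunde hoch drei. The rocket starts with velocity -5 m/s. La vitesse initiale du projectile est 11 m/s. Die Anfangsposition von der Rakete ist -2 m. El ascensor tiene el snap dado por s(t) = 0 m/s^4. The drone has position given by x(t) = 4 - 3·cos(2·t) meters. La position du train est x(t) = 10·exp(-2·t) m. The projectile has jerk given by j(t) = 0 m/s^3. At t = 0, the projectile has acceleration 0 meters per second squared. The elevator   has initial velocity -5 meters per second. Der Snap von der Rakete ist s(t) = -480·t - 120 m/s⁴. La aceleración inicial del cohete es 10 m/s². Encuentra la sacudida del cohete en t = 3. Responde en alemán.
Ausgehend von dem Snap s(t) = -480·t - 120, nehmen wir 1 Stammfunktion. Mit ∫s(t)dt und Anwendung von j(0) = 6, finden wir j(t) = -240·t^2 - 120·t + 6. Aus der Gleichung für den Ruck j(t) = -240·t^2 - 120·t + 6, setzen wir t = 3 ein und erhalten j = -2514.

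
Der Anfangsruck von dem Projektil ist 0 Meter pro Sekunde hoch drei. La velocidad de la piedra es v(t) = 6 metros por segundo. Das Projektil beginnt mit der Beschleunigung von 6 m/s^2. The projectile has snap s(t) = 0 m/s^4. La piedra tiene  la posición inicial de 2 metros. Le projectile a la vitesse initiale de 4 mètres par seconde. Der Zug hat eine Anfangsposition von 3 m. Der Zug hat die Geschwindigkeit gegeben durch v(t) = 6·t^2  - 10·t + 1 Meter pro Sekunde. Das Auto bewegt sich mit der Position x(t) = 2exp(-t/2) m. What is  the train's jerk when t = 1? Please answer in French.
En partant de la vitesse v(t) = 6·t^2 - 10·t + 1, nous prenons 2 dérivées. En prenant d/dt de v(t), nous trouvons a(t) = 12·t - 10. En dérivant l'accélération, nous obtenons le jerk: j(t) = 12. De l'équation du jerk j(t) = 12, nous substituons t = 1 pour obtenir j = 12.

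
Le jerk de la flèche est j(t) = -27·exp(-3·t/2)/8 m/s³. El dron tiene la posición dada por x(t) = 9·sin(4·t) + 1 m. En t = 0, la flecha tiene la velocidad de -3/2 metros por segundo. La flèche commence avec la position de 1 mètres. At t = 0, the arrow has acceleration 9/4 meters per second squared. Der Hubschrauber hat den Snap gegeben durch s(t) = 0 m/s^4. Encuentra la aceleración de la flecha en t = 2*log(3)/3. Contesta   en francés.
Nous devons intégrer notre équation du jerk j(t) = -27·exp(-3·t/2)/8 1 fois. En intégrant le jerk et en utilisant la condition initiale a(0) = 9/4, nous obtenons a(t) = 9·exp(-3·t/2)/4. En utilisant a(t) = 9·exp(-3·t/2)/4 et en substituant t = 2*log(3)/3, nous trouvons a = 3/4.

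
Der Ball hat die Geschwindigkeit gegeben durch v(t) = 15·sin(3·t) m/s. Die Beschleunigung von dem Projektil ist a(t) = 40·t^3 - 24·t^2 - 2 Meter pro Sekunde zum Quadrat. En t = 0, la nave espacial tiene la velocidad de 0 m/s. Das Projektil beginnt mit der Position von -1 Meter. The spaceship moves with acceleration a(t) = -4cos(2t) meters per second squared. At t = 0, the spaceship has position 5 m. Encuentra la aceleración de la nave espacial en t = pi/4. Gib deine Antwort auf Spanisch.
De la ecuación de la aceleración a(t) = -4·cos(2·t), sustituimos t = pi/4 para obtener a = 0.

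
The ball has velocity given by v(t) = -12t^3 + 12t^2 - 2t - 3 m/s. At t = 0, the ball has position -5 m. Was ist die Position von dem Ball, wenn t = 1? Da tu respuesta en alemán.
Wir müssen das Integral unserer Gleichung für die Geschwindigkeit v(t) = -12·t^3 + 12·t^2 - 2·t - 3 1-mal finden. Mit ∫v(t)dt und Anwendung von x(0) = -5, finden wir x(t) = -3·t^4 + 4·t^3 - t^2 - 3·t - 5. Aus der Gleichung für die Position x(t) = -3·t^4 + 4·t^3 - t^2 - 3·t - 5, setzen wir t = 1 ein und erhalten x = -8.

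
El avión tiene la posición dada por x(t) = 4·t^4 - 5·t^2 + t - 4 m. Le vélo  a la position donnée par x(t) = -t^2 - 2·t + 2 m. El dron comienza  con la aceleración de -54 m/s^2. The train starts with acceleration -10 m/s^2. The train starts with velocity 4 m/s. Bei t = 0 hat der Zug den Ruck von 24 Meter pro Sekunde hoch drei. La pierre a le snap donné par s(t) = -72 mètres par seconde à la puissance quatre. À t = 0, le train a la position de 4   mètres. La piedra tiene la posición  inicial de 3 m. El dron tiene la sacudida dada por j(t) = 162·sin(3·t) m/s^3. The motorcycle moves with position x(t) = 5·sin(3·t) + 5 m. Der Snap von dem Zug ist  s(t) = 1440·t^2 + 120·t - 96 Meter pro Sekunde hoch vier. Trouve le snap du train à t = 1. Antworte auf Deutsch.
Wir haben den Snap s(t) = 1440·t^2 + 120·t - 96. Durch Einsetzen von t = 1: s(1) = 1464.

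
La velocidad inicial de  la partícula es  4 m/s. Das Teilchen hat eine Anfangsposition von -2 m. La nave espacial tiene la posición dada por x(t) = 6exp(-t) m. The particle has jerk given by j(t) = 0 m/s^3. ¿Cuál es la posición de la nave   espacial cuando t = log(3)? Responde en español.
De la ecuación de la posición x(t) = 6·exp(-t), sustituimos t = log(3) para obtener x = 2.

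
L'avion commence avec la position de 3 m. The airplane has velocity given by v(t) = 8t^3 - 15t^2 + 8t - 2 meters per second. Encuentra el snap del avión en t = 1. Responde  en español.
Debemos derivar nuestra ecuación de la velocidad v(t) = 8·t^3 - 15·t^2 + 8·t - 2 3 veces. Tomando d/dt de v(t), encontramos a(t) = 24·t^2 - 30·t + 8. La derivada de la aceleración da la sacudida: j(t) = 48·t - 30. La derivada de la sacudida da el snap: s(t) = 48. Usando s(t) = 48 y sustituyendo t = 1, encontramos s = 48.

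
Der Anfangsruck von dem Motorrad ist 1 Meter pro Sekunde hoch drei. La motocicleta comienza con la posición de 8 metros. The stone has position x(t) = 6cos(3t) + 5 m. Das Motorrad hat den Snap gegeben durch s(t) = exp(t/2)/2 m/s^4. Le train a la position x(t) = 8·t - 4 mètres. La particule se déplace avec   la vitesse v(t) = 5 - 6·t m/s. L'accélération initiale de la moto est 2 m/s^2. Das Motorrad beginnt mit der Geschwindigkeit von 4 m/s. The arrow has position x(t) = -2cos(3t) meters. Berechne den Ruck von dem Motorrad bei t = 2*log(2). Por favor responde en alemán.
Um dies zu lösen, müssen wir 1 Stammfunktion unserer Gleichung für den Snap s(t) = exp(t/2)/2 finden. Mit ∫s(t)dt und Anwendung von j(0) = 1, finden wir j(t) = exp(t/2). Wir haben den Ruck j(t) = exp(t/2). Durch Einsetzen von t = 2*log(2): j(2*log(2)) = 2.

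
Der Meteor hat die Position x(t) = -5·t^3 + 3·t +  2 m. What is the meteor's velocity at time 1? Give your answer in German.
Wir müssen unsere Gleichung für die Position x(t) = -5·t^3 + 3·t + 2 1-mal ableiten. Mit d/dt von x(t) finden wir v(t) = 3 - 15·t^2. Wir haben die Geschwindigkeit v(t) = 3 - 15·t^2. Durch Einsetzen von t = 1: v(1) = -12.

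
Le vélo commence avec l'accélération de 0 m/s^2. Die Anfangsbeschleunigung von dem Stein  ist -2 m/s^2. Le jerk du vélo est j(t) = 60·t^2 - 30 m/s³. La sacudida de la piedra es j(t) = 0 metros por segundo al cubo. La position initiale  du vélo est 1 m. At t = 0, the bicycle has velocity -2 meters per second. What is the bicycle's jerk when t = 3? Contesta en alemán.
Aus der Gleichung für den Ruck j(t) = 60·t^2 - 30, setzen wir t = 3 ein und erhalten j = 510.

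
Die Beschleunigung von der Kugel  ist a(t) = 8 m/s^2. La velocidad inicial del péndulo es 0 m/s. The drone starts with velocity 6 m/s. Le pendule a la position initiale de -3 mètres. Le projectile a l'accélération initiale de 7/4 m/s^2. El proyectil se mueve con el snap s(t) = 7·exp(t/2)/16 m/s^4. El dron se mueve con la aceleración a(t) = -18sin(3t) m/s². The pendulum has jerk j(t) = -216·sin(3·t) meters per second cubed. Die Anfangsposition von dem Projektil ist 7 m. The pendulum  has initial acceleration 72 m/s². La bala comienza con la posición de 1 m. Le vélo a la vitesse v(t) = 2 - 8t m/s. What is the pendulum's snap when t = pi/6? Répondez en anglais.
To solve this, we need to take 1 derivative of our jerk equation j(t) = -216·sin(3·t). Differentiating jerk, we get snap: s(t) = -648·cos(3·t). Using s(t) = -648·cos(3·t) and substituting t = pi/6, we find s = 0.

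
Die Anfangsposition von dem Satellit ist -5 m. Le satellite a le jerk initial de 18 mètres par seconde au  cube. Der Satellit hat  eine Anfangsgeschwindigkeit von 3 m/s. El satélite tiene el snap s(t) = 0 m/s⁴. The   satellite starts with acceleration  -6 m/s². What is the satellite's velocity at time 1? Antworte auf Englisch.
To solve this, we need to take 3 antiderivatives of our snap equation s(t) = 0. The integral of snap is jerk. Using j(0) = 18, we get j(t) = 18. The antiderivative of jerk, with a(0) = -6, gives acceleration: a(t) = 18·t - 6. Integrating acceleration and using the initial condition v(0) = 3, we get v(t) = 9·t^2 - 6·t + 3. Using v(t) = 9·t^2 - 6·t + 3 and substituting t = 1, we find v = 6.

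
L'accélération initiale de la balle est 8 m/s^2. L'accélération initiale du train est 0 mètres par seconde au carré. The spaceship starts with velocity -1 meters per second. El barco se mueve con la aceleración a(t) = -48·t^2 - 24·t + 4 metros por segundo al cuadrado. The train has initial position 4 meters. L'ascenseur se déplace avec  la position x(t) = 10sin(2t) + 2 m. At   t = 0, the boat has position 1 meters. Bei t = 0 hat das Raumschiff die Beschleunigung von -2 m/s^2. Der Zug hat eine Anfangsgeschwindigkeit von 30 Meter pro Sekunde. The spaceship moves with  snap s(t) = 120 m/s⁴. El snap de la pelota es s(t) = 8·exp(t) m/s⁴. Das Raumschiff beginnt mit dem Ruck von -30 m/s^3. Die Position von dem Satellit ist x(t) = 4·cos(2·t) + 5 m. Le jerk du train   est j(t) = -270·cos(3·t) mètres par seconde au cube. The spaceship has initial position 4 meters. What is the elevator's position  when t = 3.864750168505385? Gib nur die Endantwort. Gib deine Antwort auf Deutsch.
Bei t = 3.864750168505385, x = 11.9226220291239.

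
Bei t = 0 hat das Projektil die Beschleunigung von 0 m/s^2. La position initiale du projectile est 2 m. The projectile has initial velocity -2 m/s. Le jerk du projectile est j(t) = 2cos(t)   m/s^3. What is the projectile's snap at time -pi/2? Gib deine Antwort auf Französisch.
Nous devons dériver notre équation du jerk j(t) = 2·cos(t) 1 fois. En prenant d/dt de j(t), nous trouvons s(t) = -2·sin(t). En utilisant s(t) = -2·sin(t) et en substituant t = -pi/2, nous trouvons s = 2.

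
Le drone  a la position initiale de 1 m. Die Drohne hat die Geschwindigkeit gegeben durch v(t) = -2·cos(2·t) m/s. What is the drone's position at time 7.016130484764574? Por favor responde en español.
Debemos encontrar la antiderivada de nuestra ecuación de la velocidad v(t) = -2·cos(2·t) 1 vez. Tomando ∫v(t)dt y aplicando x(0) = 1, encontramos x(t) = 1 - sin(2·t). Tenemos la posición x(t) = 1 - sin(2·t). Sustituyendo t = 7.016130484764574: x(7.016130484764574) = 0.00549758680005663.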